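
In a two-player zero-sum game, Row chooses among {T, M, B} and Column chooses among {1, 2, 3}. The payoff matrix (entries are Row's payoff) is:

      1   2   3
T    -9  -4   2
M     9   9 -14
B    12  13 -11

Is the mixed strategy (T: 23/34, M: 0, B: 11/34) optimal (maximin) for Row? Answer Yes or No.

Against 1 this mix gives (23/34)·(-9) + (11/34)·12 = -75/34.
Against 2 this mix gives (23/34)·(-4) + (11/34)·13 = 3/2.
Against 3 this mix gives (23/34)·2 + (11/34)·(-11) = -75/34.
All of Column's active replies (1, 3) yield -75/34, and no column does worse for Row. The mix makes Column indifferent and guarantees -75/34, so it is optimal.

Yes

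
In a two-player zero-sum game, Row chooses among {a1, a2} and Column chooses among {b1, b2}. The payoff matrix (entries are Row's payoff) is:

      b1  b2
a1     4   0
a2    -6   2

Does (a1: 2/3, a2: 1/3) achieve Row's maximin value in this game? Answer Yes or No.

Yes

Against b1 this mix gives (2/3)·4 + (1/3)·(-6) = 2/3.
Against b2 this mix gives (2/3)·0 + (1/3)·2 = 2/3.
All of Column's active replies (b1, b2) yield 2/3, and no column does worse for Row. The mix makes Column indifferent and guarantees 2/3, so it is optimal.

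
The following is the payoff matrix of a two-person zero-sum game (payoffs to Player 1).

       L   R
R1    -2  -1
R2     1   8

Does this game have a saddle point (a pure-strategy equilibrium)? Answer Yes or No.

Yes

Row minima: R1 → -2, R2 → 1; maximin = 1.
Column maxima: L → 1, R → 8; minimax = 1.
maximin = minimax = 1, so a saddle point exists.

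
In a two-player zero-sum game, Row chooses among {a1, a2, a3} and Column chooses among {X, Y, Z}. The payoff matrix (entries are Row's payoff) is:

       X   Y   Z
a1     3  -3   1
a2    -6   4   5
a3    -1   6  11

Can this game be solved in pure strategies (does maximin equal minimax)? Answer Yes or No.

Row minima: a1 → -3, a2 → -6, a3 → -1; maximin = -1.
Column maxima: X → 3, Y → 6, Z → 11; minimax = 3.
-1 ≠ 3, so no pure-strategy equilibrium exists.

No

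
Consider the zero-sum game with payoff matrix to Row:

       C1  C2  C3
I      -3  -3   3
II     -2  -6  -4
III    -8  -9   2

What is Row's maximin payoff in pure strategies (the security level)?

-3

Row minima: I → -3, II → -6, III → -9.
The best of these is -3.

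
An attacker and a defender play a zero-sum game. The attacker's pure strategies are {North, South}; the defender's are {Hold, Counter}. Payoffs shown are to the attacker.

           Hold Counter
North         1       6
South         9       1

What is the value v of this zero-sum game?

53/13

Row minima: North → 1, South → 1; maximin = 1.
Column maxima: Hold → 9, Counter → 6; minimax = 6.
1 ≠ 6, so there is no saddle point; optimal play is mixed.
Let the attacker play North with probability p. Expected payoff against Hold: 1p + 9(1−p) = −8p + 9; against Counter: 6p + 1(1−p) = 5p + 1.
Setting these equal: −8p + 9 = 5p + 1 ⇒ −13p = -8 ⇒ p = 8/13, and the value is (-8)·(8/13) + 9 = 53/13.
For the defender: with q = P(Hold), equating North's and South's payoffs gives −5q + 6 = 8q + 1 ⇒ q = 5/13.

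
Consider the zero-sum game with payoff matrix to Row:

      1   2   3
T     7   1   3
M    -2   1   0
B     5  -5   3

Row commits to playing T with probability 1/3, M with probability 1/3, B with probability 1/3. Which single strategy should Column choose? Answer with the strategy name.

If Column plays 1, Row's expected payoff is (1/3)·7 + (1/3)·(-2) + (1/3)·5 = 10/3.
If Column plays 2, Row's expected payoff is (1/3)·1 + (1/3)·1 + (1/3)·(-5) = -1.
If Column plays 3, Row's expected payoff is (1/3)·3 + (1/3)·0 + (1/3)·3 = 2.
Column minimizes Row's payoff; the smallest is -1, so the best response is 2.

2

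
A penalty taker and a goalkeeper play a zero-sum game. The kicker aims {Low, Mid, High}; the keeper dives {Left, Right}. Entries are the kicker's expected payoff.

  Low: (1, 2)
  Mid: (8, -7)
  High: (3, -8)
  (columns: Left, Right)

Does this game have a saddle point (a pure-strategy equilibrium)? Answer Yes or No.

Row minima: Low → 1, Mid → -7, High → -8; maximin = 1.
Column maxima: Left → 8, Right → 2; minimax = 2.
1 ≠ 2, so no pure-strategy equilibrium exists.

No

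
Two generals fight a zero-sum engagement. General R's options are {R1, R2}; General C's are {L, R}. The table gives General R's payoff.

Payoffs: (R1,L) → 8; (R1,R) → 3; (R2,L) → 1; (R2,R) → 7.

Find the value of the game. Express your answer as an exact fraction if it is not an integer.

Row minima: R1 → 3, R2 → 1; maximin = 3.
Column maxima: L → 8, R → 7; minimax = 7.
3 ≠ 7, so there is no saddle point; optimal play is mixed.
Let General R play R1 with probability p. Expected payoff against L: 8p + 1(1−p) = 7p + 1; against R: 3p + 7(1−p) = −4p + 7.
Setting these equal: 7p + 1 = −4p + 7 ⇒ 11p = 6 ⇒ p = 6/11, and the value is (7)·(6/11) + 1 = 53/11.
For General C: with q = P(L), equating R1's and R2's payoffs gives 5q + 3 = −6q + 7 ⇒ q = 4/11.

53/11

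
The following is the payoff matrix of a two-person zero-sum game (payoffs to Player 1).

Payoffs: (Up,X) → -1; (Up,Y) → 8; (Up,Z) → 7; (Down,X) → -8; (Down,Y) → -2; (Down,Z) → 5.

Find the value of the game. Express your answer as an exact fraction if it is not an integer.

-1

Row minima: Up → -1, Down → -8; maximin = -1.
Column maxima: X → -1, Y → 8, Z → 7; minimax = -1.
Since maximin = minimax = -1, there is a saddle point and the value is -1.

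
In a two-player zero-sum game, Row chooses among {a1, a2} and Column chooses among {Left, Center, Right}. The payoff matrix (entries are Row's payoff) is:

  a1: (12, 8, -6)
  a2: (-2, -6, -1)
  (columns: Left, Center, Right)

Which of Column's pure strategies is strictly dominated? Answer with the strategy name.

Center holds Row's payoff strictly below Left in every row: 8 < 12, -6 < -2.
So Left is strictly dominated for Column.

Left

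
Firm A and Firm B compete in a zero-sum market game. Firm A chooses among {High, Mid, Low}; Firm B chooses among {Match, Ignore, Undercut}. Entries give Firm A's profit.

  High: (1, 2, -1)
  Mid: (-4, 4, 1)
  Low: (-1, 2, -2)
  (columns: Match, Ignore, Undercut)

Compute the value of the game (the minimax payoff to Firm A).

Row minima: High → -1, Mid → -4, Low → -2; maximin = -1.
Column maxima: Match → 1, Ignore → 4, Undercut → 1; minimax = 1.
-1 ≠ 1, so there is no saddle point; optimal play is mixed.
Ignore is strictly dominated by Match (it gives Firm A strictly more in every row), so Firm B never plays it.
With Ignore eliminated, Low is strictly dominated by High (High gives Firm A strictly more in every remaining column), so Firm A never plays it.
On the remaining 2×2 (High, Mid vs Match, Undercut):
Let Firm A play High with probability p. Expected payoff against Match: 1p + (-4)(1−p) = 5p − 4; against Undercut: (-1)p + 1(1−p) = −2p + 1.
Setting these equal: 5p − 4 = −2p + 1 ⇒ 7p = 5 ⇒ p = 5/7, and the value is (5)·(5/7) − 4 = -3/7.
For Firm B: with q = P(Match), equating High's and Mid's payoffs gives 2q − 1 = −5q + 1 ⇒ q = 2/7.

-3/7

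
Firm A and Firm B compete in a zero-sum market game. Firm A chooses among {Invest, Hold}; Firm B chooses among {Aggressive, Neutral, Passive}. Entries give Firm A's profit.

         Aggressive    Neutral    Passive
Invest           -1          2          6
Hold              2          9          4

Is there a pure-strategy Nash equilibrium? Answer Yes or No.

Row minima: Invest → -1, Hold → 2; maximin = 2.
Column maxima: Aggressive → 2, Neutral → 9, Passive → 6; minimax = 2.
maximin = minimax = 2, so a saddle point exists.

Yes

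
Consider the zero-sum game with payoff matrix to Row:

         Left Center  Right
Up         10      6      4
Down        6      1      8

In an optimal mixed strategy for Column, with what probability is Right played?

5/9

Row minima: Up → 4, Down → 1; maximin = 4.
Column maxima: Left → 10, Center → 6, Right → 8; minimax = 6.
4 ≠ 6, so there is no saddle point; optimal play is mixed.
Left is strictly dominated by Center (it gives Row strictly more in every row), so Column never plays it.
On the remaining 2×2 (Up, Down vs Center, Right):
Let Row play Up with probability p. Expected payoff against Center: 6p + 1(1−p) = 5p + 1; against Right: 4p + 8(1−p) = −4p + 8.
Setting these equal: 5p + 1 = −4p + 8 ⇒ 9p = 7 ⇒ p = 7/9, and the value is (5)·(7/9) + 1 = 44/9.
For Column: with q = P(Center), equating Up's and Down's payoffs gives 2q + 4 = −7q + 8 ⇒ q = 4/9.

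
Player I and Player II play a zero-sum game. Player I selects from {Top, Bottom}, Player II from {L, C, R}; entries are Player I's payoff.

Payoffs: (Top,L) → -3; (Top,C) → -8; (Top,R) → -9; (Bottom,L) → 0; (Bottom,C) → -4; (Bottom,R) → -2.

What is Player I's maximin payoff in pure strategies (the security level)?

-4

Row minima: Top → -9, Bottom → -4.
The best of these is -4.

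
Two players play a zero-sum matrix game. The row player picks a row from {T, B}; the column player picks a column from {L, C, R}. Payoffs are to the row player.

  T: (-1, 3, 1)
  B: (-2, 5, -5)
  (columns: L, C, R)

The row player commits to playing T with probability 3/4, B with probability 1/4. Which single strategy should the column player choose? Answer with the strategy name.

If the column player plays L, the row player's expected payoff is (3/4)·(-1) + (1/4)·(-2) = -5/4.
If the column player plays C, the row player's expected payoff is (3/4)·3 + (1/4)·5 = 7/2.
If the column player plays R, the row player's expected payoff is (3/4)·1 + (1/4)·(-5) = -1/2.
The column player minimizes the row player's payoff; the smallest is -5/4, so the best response is L.

L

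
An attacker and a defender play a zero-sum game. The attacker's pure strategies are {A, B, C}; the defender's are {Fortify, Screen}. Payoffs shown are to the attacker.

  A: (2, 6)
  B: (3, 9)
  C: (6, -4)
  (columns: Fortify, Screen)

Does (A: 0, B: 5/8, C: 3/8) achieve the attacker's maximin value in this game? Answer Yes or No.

Against Fortify this mix gives (5/8)·3 + (3/8)·6 = 33/8.
Against Screen this mix gives (5/8)·9 + (3/8)·(-4) = 33/8.
All of the defender's active replies (Fortify, Screen) yield 33/8, and no column does worse for the attacker. The mix makes the defender indifferent and guarantees 33/8, so it is optimal.

Yes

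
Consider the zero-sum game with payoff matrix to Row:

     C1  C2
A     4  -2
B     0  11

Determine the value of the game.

Row minima: A → -2, B → 0; maximin = 0.
Column maxima: C1 → 4, C2 → 11; minimax = 4.
0 ≠ 4, so there is no saddle point; optimal play is mixed.
Let Row play A with probability p. Expected payoff against C1: 4p + 0(1−p) = 4p; against C2: (-2)p + 11(1−p) = −13p + 11.
Setting these equal: 4p = −13p + 11 ⇒ 17p = 11 ⇒ p = 11/17, and the value is (4)·(11/17) = 44/17.
For Column: with q = P(C1), equating A's and B's payoffs gives 6q − 2 = −11q + 11 ⇒ q = 13/17.

44/17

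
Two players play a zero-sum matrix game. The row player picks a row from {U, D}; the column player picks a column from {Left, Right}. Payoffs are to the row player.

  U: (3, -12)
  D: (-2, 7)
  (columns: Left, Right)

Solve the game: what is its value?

Row minima: U → -12, D → -2; maximin = -2.
Column maxima: Left → 3, Right → 7; minimax = 3.
-2 ≠ 3, so there is no saddle point; optimal play is mixed.
Let the row player play U with probability p. Expected payoff against Left: 3p + (-2)(1−p) = 5p − 2; against Right: (-12)p + 7(1−p) = −19p + 7.
Setting these equal: 5p − 2 = −19p + 7 ⇒ 24p = 9 ⇒ p = 3/8, and the value is (5)·(3/8) − 2 = -1/8.
For the column player: with q = P(Left), equating U's and D's payoffs gives 15q − 12 = −9q + 7 ⇒ q = 19/24.

-1/8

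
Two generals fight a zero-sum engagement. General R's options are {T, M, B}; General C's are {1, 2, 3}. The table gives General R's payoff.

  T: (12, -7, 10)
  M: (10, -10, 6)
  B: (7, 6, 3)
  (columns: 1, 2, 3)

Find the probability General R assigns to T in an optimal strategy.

Row minima: T → -7, M → -10, B → 3; maximin = 3.
Column maxima: 1 → 12, 2 → 6, 3 → 10; minimax = 6.
3 ≠ 6, so there is no saddle point; optimal play is mixed.
M is strictly dominated by T, so General R never plays it.
1 is strictly dominated by 2 (it gives General R strictly more in every row), so General C never plays it.
On the remaining 2×2 (T, B vs 2, 3):
Let General R play T with probability p. Expected payoff against 2: (-7)p + 6(1−p) = −13p + 6; against 3: 10p + 3(1−p) = 7p + 3.
Setting these equal: −13p + 6 = 7p + 3 ⇒ −20p = -3 ⇒ p = 3/20, and the value is (-13)·(3/20) + 6 = 81/20.
For General C: with q = P(2), equating T's and B's payoffs gives −17q + 10 = 3q + 3 ⇒ q = 7/20.

3/20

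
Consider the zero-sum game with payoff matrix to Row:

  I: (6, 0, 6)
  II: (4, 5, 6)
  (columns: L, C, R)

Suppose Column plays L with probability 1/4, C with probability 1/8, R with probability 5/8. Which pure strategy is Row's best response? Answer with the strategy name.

II

Expected payoff of I: (1/4)·6 + (1/8)·0 + (5/8)·6 = 21/4.
Expected payoff of II: (1/4)·4 + (1/8)·5 + (5/8)·6 = 43/8.
The largest is 43/8, so Row's best response is II.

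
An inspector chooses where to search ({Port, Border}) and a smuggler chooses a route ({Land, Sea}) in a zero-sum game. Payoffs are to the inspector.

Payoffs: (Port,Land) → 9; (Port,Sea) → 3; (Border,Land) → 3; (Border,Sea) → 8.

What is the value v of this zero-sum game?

Row minima: Port → 3, Border → 3; maximin = 3.
Column maxima: Land → 9, Sea → 8; minimax = 8.
3 ≠ 8, so there is no saddle point; optimal play is mixed.
Let the inspector play Port with probability p. Expected payoff against Land: 9p + 3(1−p) = 6p + 3; against Sea: 3p + 8(1−p) = −5p + 8.
Setting these equal: 6p + 3 = −5p + 8 ⇒ 11p = 5 ⇒ p = 5/11, and the value is (6)·(5/11) + 3 = 63/11.
For the smuggler: with q = P(Land), equating Port's and Border's payoffs gives 6q + 3 = −5q + 8 ⇒ q = 5/11.

63/11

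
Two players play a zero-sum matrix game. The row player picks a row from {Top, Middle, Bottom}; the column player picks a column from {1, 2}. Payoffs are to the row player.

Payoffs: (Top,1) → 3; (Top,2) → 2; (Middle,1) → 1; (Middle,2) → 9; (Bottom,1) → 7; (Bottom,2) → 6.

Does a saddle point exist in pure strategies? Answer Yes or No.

No

Row minima: Top → 2, Middle → 1, Bottom → 6; maximin = 6.
Column maxima: 1 → 7, 2 → 9; minimax = 7.
6 ≠ 7, so no pure-strategy equilibrium exists.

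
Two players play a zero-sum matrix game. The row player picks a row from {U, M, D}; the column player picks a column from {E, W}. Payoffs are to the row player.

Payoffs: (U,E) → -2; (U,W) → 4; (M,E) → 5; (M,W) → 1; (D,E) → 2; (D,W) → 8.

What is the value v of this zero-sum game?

Row minima: U → -2, M → 1, D → 2; maximin = 2.
Column maxima: E → 5, W → 8; minimax = 5.
2 ≠ 5, so there is no saddle point; optimal play is mixed.
U is strictly dominated by D, so the row player never plays it.
On the remaining 2×2 (M, D vs E, W):
Let the row player play M with probability p. Expected payoff against E: 5p + 2(1−p) = 3p + 2; against W: 1p + 8(1−p) = −7p + 8.
Setting these equal: 3p + 2 = −7p + 8 ⇒ 10p = 6 ⇒ p = 3/5, and the value is (3)·(3/5) + 2 = 19/5.
For the column player: with q = P(E), equating M's and D's payoffs gives 4q + 1 = −6q + 8 ⇒ q = 7/10.

19/5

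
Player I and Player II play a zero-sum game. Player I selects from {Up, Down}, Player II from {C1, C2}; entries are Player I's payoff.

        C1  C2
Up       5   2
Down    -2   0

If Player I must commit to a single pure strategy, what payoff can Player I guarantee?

Row minima: Up → 2, Down → -2.
The best of these is 2.

2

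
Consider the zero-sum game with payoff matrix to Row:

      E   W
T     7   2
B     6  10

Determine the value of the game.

Row minima: T → 2, B → 6; maximin = 6.
Column maxima: E → 7, W → 10; minimax = 7.
6 ≠ 7, so there is no saddle point; optimal play is mixed.
Let Row play T with probability p. Expected payoff against E: 7p + 6(1−p) = p + 6; against W: 2p + 10(1−p) = −8p + 10.
Setting these equal: p + 6 = −8p + 10 ⇒ 9p = 4 ⇒ p = 4/9, and the value is (1)·(4/9) + 6 = 58/9.
For Column: with q = P(E), equating T's and B's payoffs gives 5q + 2 = −4q + 10 ⇒ q = 8/9.

58/9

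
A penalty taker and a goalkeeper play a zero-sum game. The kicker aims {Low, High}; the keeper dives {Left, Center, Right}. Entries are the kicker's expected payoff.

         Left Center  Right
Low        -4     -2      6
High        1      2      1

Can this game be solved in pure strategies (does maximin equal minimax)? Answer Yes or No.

Row minima: Low → -4, High → 1; maximin = 1.
Column maxima: Left → 1, Center → 2, Right → 6; minimax = 1.
maximin = minimax = 1, so a saddle point exists.

Yes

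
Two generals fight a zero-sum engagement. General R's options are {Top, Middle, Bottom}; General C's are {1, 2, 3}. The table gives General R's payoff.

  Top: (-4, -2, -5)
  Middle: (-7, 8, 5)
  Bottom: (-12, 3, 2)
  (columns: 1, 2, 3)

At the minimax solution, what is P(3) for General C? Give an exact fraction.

Row minima: Top → -5, Middle → -7, Bottom → -12; maximin = -5.
Column maxima: 1 → -4, 2 → 8, 3 → 5; minimax = -4.
-5 ≠ -4, so there is no saddle point; optimal play is mixed.
Bottom is strictly dominated by Middle, so General R never plays it.
2 is strictly dominated by 1 (it gives General R strictly more in every row), so General C never plays it.
On the remaining 2×2 (Top, Middle vs 1, 3):
Let General R play Top with probability p. Expected payoff against 1: (-4)p + (-7)(1−p) = 3p − 7; against 3: (-5)p + 5(1−p) = −10p + 5.
Setting these equal: 3p − 7 = −10p + 5 ⇒ 13p = 12 ⇒ p = 12/13, and the value is (3)·(12/13) − 7 = -55/13.
For General C: with q = P(1), equating Top's and Middle's payoffs gives q − 5 = −12q + 5 ⇒ q = 10/13.

3/13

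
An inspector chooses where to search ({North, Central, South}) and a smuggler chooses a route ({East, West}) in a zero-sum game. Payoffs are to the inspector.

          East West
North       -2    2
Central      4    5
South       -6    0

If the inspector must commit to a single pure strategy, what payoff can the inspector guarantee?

4

Row minima: North → -2, Central → 4, South → -6.
The best of these is 4.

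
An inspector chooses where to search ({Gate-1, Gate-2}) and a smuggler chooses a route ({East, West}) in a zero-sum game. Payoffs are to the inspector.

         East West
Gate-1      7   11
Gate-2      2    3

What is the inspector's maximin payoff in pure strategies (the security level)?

Row minima: Gate-1 → 7, Gate-2 → 2.
The best of these is 7.

7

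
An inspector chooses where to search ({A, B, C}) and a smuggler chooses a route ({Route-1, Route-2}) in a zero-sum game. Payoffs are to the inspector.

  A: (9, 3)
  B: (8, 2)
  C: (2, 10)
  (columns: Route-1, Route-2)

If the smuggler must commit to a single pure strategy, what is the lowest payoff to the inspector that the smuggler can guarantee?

9

Column maxima: Route-1 → 9, Route-2 → 10.
The smallest of these is 9.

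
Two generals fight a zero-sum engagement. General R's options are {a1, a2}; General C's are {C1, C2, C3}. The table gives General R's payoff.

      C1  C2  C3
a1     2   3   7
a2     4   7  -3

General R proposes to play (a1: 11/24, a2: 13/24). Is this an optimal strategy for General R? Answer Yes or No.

Against C1 this mix gives (11/24)·2 + (13/24)·4 = 37/12.
Against C2 this mix gives (11/24)·3 + (13/24)·7 = 31/6.
Against C3 this mix gives (11/24)·7 + (13/24)·(-3) = 19/12.
General C will play C3, holding General R to 19/12. Shifting weight toward the row that does better against C3 would raise this floor (the equalizing mix achieves 17/6 against both C3 and C1), so the proposed strategy is not optimal.

No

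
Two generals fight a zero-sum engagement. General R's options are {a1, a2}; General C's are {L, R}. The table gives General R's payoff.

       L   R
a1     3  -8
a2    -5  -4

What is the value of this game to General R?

Row minima: a1 → -8, a2 → -5; maximin = -5.
Column maxima: L → 3, R → -4; minimax = -4.
-5 ≠ -4, so there is no saddle point; optimal play is mixed.
Let General R play a1 with probability p. Expected payoff against L: 3p + (-5)(1−p) = 8p − 5; against R: (-8)p + (-4)(1−p) = −4p − 4.
Setting these equal: 8p − 5 = −4p − 4 ⇒ 12p = 1 ⇒ p = 1/12, and the value is (8)·(1/12) − 5 = -13/3.
For General C: with q = P(L), equating a1's and a2's payoffs gives 11q − 8 = −q − 4 ⇒ q = 1/3.

-13/3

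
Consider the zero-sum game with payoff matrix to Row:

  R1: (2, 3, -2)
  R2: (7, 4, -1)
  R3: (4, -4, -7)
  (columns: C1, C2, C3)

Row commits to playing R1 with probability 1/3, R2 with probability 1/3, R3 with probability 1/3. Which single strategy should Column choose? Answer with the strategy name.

If Column plays C1, Row's expected payoff is (1/3)·2 + (1/3)·7 + (1/3)·4 = 13/3.
If Column plays C2, Row's expected payoff is (1/3)·3 + (1/3)·4 + (1/3)·(-4) = 1.
If Column plays C3, Row's expected payoff is (1/3)·(-2) + (1/3)·(-1) + (1/3)·(-7) = -10/3.
Column minimizes Row's payoff; the smallest is -10/3, so the best response is C3.

C3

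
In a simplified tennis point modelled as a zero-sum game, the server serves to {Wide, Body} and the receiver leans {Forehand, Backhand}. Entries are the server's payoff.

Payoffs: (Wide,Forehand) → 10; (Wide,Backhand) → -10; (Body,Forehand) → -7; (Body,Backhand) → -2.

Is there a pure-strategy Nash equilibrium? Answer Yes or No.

No

Row minima: Wide → -10, Body → -7; maximin = -7.
Column maxima: Forehand → 10, Backhand → -2; minimax = -2.
-7 ≠ -2, so no pure-strategy equilibrium exists.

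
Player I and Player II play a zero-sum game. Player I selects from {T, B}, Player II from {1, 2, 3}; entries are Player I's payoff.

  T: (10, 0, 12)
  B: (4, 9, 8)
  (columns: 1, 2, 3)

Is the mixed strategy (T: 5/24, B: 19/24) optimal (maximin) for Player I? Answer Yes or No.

Against 1 this mix gives (5/24)·10 + (19/24)·4 = 21/4.
Against 2 this mix gives (5/24)·0 + (19/24)·9 = 57/8.
Against 3 this mix gives (5/24)·12 + (19/24)·8 = 53/6.
Player II will play 1, holding Player I to 21/4. Shifting weight toward the row that does better against 1 would raise this floor (the equalizing mix achieves 6 against both 1 and 2), so the proposed strategy is not optimal.

No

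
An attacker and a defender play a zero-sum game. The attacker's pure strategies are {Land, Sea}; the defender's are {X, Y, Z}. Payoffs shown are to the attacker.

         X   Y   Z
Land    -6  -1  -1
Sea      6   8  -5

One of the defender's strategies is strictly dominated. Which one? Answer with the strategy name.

X holds the attacker's payoff strictly below Y in every row: -6 < -1, 6 < 8.
So Y is strictly dominated for the defender.

Y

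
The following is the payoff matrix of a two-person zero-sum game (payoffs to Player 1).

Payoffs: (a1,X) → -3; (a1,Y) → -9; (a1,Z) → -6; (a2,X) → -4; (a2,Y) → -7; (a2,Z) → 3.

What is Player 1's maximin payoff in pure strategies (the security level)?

Row minima: a1 → -9, a2 → -7.
The best of these is -7.

-7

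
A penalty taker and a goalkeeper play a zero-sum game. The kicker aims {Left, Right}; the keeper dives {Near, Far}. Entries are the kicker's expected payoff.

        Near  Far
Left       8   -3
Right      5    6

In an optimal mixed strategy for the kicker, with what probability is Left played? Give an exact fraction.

1/12

Row minima: Left → -3, Right → 5; maximin = 5.
Column maxima: Near → 8, Far → 6; minimax = 6.
5 ≠ 6, so there is no saddle point; optimal play is mixed.
Let the kicker play Left with probability p. Expected payoff against Near: 8p + 5(1−p) = 3p + 5; against Far: (-3)p + 6(1−p) = −9p + 6.
Setting these equal: 3p + 5 = −9p + 6 ⇒ 12p = 1 ⇒ p = 1/12, and the value is (3)·(1/12) + 5 = 21/4.
For the keeper: with q = P(Near), equating Left's and Right's payoffs gives 11q − 3 = −q + 6 ⇒ q = 3/4.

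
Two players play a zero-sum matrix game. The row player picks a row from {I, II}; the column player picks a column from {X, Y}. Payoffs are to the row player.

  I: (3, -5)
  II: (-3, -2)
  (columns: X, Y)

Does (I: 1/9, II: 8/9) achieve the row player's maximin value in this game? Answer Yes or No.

Yes

Against X this mix gives (1/9)·3 + (8/9)·(-3) = -7/3.
Against Y this mix gives (1/9)·(-5) + (8/9)·(-2) = -7/3.
All of the column player's active replies (X, Y) yield -7/3, and no column does worse for the row player. The mix makes the column player indifferent and guarantees -7/3, so it is optimal.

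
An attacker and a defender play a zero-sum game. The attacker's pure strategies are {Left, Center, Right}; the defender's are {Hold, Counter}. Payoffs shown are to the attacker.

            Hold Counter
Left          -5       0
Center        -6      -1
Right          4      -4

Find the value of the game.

-20/13

Row minima: Left → -5, Center → -6, Right → -4; maximin = -4.
Column maxima: Hold → 4, Counter → 0; minimax = 0.
-4 ≠ 0, so there is no saddle point; optimal play is mixed.
Center is strictly dominated by Left, so the attacker never plays it.
On the remaining 2×2 (Left, Right vs Hold, Counter):
Let the attacker play Left with probability p. Expected payoff against Hold: (-5)p + 4(1−p) = −9p + 4; against Counter: 0p + (-4)(1−p) = 4p − 4.
Setting these equal: −9p + 4 = 4p − 4 ⇒ −13p = -8 ⇒ p = 8/13, and the value is (-9)·(8/13) + 4 = -20/13.
For the defender: with q = P(Hold), equating Left's and Right's payoffs gives −5q = 8q − 4 ⇒ q = 4/13.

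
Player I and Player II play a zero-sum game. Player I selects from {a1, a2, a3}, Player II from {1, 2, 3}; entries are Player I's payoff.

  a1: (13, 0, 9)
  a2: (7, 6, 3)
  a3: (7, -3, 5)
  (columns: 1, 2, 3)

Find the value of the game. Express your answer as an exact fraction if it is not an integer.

9/2

Row minima: a1 → 0, a2 → 3, a3 → -3; maximin = 3.
Column maxima: 1 → 13, 2 → 6, 3 → 9; minimax = 6.
3 ≠ 6, so there is no saddle point; optimal play is mixed.
a3 is strictly dominated by a1, so Player I never plays it.
1 is strictly dominated by 2 (it gives Player I strictly more in every row), so Player II never plays it.
On the remaining 2×2 (a1, a2 vs 2, 3):
Let Player I play a1 with probability p. Expected payoff against 2: 0p + 6(1−p) = −6p + 6; against 3: 9p + 3(1−p) = 6p + 3.
Setting these equal: −6p + 6 = 6p + 3 ⇒ −12p = -3 ⇒ p = 1/4, and the value is (-6)·(1/4) + 6 = 9/2.
For Player II: with q = P(2), equating a1's and a2's payoffs gives −9q + 9 = 3q + 3 ⇒ q = 1/2.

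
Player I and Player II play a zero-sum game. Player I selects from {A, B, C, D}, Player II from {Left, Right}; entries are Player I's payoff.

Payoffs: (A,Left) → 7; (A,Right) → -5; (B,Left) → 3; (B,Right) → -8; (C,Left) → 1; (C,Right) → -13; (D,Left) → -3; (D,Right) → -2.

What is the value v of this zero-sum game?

-29/13

Row minima: A → -5, B → -8, C → -13, D → -3; maximin = -3.
Column maxima: Left → 7, Right → -2; minimax = -2.
-3 ≠ -2, so there is no saddle point; optimal play is mixed.
B is strictly dominated by A, so Player I never plays it.
C is strictly dominated by A, so Player I never plays it.
On the remaining 2×2 (A, D vs Left, Right):
Let Player I play A with probability p. Expected payoff against Left: 7p + (-3)(1−p) = 10p − 3; against Right: (-5)p + (-2)(1−p) = −3p − 2.
Setting these equal: 10p − 3 = −3p − 2 ⇒ 13p = 1 ⇒ p = 1/13, and the value is (10)·(1/13) − 3 = -29/13.
For Player II: with q = P(Left), equating A's and D's payoffs gives 12q − 5 = −q − 2 ⇒ q = 3/13.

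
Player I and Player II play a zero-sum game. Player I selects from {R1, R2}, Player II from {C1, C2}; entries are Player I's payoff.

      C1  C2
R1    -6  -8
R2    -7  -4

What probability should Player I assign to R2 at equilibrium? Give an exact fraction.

2/5

Row minima: R1 → -8, R2 → -7; maximin = -7.
Column maxima: C1 → -6, C2 → -4; minimax = -6.
-7 ≠ -6, so there is no saddle point; optimal play is mixed.
Let Player I play R1 with probability p. Expected payoff against C1: (-6)p + (-7)(1−p) = p − 7; against C2: (-8)p + (-4)(1−p) = −4p − 4.
Setting these equal: p − 7 = −4p − 4 ⇒ 5p = 3 ⇒ p = 3/5, and the value is (1)·(3/5) − 7 = -32/5.
For Player II: with q = P(C1), equating R1's and R2's payoffs gives 2q − 8 = −3q − 4 ⇒ q = 4/5.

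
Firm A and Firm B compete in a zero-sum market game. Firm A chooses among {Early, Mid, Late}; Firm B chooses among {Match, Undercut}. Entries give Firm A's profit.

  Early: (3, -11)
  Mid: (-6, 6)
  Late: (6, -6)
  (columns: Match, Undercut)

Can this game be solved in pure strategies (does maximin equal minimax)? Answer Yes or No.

Row minima: Early → -11, Mid → -6, Late → -6; maximin = -6.
Column maxima: Match → 6, Undercut → 6; minimax = 6.
-6 ≠ 6, so no pure-strategy equilibrium exists.

No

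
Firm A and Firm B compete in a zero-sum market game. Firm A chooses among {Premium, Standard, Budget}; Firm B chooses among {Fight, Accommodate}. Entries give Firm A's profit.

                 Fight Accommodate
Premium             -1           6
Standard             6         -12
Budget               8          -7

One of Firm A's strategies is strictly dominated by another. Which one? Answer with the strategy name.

Standard

Budget gives a strictly higher payoff than Standard against every column: 8 > 6, -7 > -12.
So Standard is strictly dominated and Firm A never plays it.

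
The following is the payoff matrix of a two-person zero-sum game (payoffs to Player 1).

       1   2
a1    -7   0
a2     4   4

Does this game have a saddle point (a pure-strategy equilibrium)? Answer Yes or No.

Yes

Row minima: a1 → -7, a2 → 4; maximin = 4.
Column maxima: 1 → 4, 2 → 4; minimax = 4.
maximin = minimax = 4, so a saddle point exists.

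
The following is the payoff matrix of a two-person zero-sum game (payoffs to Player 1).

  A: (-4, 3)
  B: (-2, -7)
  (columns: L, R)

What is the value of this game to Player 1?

-17/6

Row minima: A → -4, B → -7; maximin = -4.
Column maxima: L → -2, R → 3; minimax = -2.
-4 ≠ -2, so there is no saddle point; optimal play is mixed.
Let Player 1 play A with probability p. Expected payoff against L: (-4)p + (-2)(1−p) = −2p − 2; against R: 3p + (-7)(1−p) = 10p − 7.
Setting these equal: −2p − 2 = 10p − 7 ⇒ −12p = -5 ⇒ p = 5/12, and the value is (-2)·(5/12) − 2 = -17/6.
For Player 2: with q = P(L), equating A's and B's payoffs gives −7q + 3 = 5q − 7 ⇒ q = 5/6.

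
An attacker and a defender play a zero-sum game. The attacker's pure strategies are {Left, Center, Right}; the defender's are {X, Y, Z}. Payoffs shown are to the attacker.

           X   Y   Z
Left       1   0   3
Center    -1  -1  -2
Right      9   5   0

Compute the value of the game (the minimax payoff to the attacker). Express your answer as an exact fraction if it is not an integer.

Row minima: Left → 0, Center → -2, Right → 0; maximin = 0.
Column maxima: X → 9, Y → 5, Z → 3; minimax = 3.
0 ≠ 3, so there is no saddle point; optimal play is mixed.
Center is strictly dominated by Left, so the attacker never plays it.
With Center eliminated, X is strictly dominated by Y (it gives the attacker strictly more in every remaining row), so the defender never plays it.
On the remaining 2×2 (Left, Right vs Y, Z):
Let the attacker play Left with probability p. Expected payoff against Y: 0p + 5(1−p) = −5p + 5; against Z: 3p + 0(1−p) = 3p.
Setting these equal: −5p + 5 = 3p ⇒ −8p = -5 ⇒ p = 5/8, and the value is (-5)·(5/8) + 5 = 15/8.
For the defender: with q = P(Y), equating Left's and Right's payoffs gives −3q + 3 = 5q ⇒ q = 3/8.

15/8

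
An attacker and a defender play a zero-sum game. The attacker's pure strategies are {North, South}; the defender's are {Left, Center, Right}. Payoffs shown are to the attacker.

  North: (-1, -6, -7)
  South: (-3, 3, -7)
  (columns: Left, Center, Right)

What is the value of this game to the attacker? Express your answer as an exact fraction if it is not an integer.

Row minima: North → -7, South → -7; maximin = -7.
Column maxima: Left → -1, Center → 3, Right → -7; minimax = -7.
Since maximin = minimax = -7, there is a saddle point and the value is -7.

-7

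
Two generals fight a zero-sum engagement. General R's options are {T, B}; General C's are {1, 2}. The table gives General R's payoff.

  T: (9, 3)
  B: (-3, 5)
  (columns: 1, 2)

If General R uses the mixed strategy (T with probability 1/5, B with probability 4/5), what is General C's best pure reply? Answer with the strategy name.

If General C plays 1, General R's expected payoff is (1/5)·9 + (4/5)·(-3) = -3/5.
If General C plays 2, General R's expected payoff is (1/5)·3 + (4/5)·5 = 23/5.
General C minimizes General R's payoff; the smallest is -3/5, so the best response is 1.

1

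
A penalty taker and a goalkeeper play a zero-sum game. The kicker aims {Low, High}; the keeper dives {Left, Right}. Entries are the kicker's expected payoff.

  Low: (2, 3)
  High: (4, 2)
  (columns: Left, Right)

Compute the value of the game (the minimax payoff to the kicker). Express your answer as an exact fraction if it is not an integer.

Row minima: Low → 2, High → 2; maximin = 2.
Column maxima: Left → 4, Right → 3; minimax = 3.
2 ≠ 3, so there is no saddle point; optimal play is mixed.
Let the kicker play Low with probability p. Expected payoff against Left: 2p + 4(1−p) = −2p + 4; against Right: 3p + 2(1−p) = p + 2.
Setting these equal: −2p + 4 = p + 2 ⇒ −3p = -2 ⇒ p = 2/3, and the value is (-2)·(2/3) + 4 = 8/3.
For the keeper: with q = P(Left), equating Low's and High's payoffs gives −q + 3 = 2q + 2 ⇒ q = 1/3.

8/3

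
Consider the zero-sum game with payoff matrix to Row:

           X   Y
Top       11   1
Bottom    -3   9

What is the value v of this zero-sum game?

Row minima: Top → 1, Bottom → -3; maximin = 1.
Column maxima: X → 11, Y → 9; minimax = 9.
1 ≠ 9, so there is no saddle point; optimal play is mixed.
Let Row play Top with probability p. Expected payoff against X: 11p + (-3)(1−p) = 14p − 3; against Y: 1p + 9(1−p) = −8p + 9.
Setting these equal: 14p − 3 = −8p + 9 ⇒ 22p = 12 ⇒ p = 6/11, and the value is (14)·(6/11) − 3 = 51/11.
For Column: with q = P(X), equating Top's and Bottom's payoffs gives 10q + 1 = −12q + 9 ⇒ q = 4/11.

51/11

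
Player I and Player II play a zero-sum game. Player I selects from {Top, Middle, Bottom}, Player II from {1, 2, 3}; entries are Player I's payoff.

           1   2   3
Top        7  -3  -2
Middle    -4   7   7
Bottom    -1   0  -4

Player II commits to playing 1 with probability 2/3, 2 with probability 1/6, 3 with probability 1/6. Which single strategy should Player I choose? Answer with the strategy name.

Expected payoff of Top: (2/3)·7 + (1/6)·(-3) + (1/6)·(-2) = 23/6.
Expected payoff of Middle: (2/3)·(-4) + (1/6)·7 + (1/6)·7 = -1/3.
Expected payoff of Bottom: (2/3)·(-1) + (1/6)·0 + (1/6)·(-4) = -4/3.
The largest is 23/6, so Player I's best response is Top.

Top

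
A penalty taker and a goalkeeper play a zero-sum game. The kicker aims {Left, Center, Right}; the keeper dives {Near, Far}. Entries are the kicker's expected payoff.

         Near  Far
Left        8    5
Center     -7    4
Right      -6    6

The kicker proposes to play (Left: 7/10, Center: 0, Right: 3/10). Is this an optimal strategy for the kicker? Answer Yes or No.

No

Against Near this mix gives (7/10)·8 + (3/10)·(-6) = 19/5.
Against Far this mix gives (7/10)·5 + (3/10)·6 = 53/10.
The keeper will play Near, holding the kicker to 19/5. Shifting weight toward the row that does better against Near would raise this floor (the equalizing mix achieves 26/5 against both Near and Far), so the proposed strategy is not optimal.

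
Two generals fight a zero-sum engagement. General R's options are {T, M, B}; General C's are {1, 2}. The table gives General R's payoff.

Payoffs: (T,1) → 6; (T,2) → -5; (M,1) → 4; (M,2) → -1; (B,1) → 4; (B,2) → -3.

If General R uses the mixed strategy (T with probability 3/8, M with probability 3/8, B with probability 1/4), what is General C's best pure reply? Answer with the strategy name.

2

If General C plays 1, General R's expected payoff is (3/8)·6 + (3/8)·4 + (1/4)·4 = 19/4.
If General C plays 2, General R's expected payoff is (3/8)·(-5) + (3/8)·(-1) + (1/4)·(-3) = -3.
General C minimizes General R's payoff; the smallest is -3, so the best response is 2.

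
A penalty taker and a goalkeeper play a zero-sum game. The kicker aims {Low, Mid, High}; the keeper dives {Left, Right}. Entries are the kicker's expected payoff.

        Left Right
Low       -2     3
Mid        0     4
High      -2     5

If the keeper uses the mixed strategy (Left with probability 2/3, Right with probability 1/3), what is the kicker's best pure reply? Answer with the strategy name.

Expected payoff of Low: (2/3)·(-2) + (1/3)·3 = -1/3.
Expected payoff of Mid: (2/3)·0 + (1/3)·4 = 4/3.
Expected payoff of High: (2/3)·(-2) + (1/3)·5 = 1/3.
The largest is 4/3, so the kicker's best response is Mid.

Mid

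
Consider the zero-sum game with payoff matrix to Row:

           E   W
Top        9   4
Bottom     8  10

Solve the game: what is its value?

Row minima: Top → 4, Bottom → 8; maximin = 8.
Column maxima: E → 9, W → 10; minimax = 9.
8 ≠ 9, so there is no saddle point; optimal play is mixed.
Let Row play Top with probability p. Expected payoff against E: 9p + 8(1−p) = p + 8; against W: 4p + 10(1−p) = −6p + 10.
Setting these equal: p + 8 = −6p + 10 ⇒ 7p = 2 ⇒ p = 2/7, and the value is (1)·(2/7) + 8 = 58/7.
For Column: with q = P(E), equating Top's and Bottom's payoffs gives 5q + 4 = −2q + 10 ⇒ q = 6/7.

58/7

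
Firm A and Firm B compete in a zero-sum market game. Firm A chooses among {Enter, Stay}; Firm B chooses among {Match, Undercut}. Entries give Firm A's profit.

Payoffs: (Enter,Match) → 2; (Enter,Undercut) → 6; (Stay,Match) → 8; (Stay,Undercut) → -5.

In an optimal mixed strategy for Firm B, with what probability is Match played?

Row minima: Enter → 2, Stay → -5; maximin = 2.
Column maxima: Match → 8, Undercut → 6; minimax = 6.
2 ≠ 6, so there is no saddle point; optimal play is mixed.
Let Firm A play Enter with probability p. Expected payoff against Match: 2p + 8(1−p) = −6p + 8; against Undercut: 6p + (-5)(1−p) = 11p − 5.
Setting these equal: −6p + 8 = 11p − 5 ⇒ −17p = -13 ⇒ p = 13/17, and the value is (-6)·(13/17) + 8 = 58/17.
For Firm B: with q = P(Match), equating Enter's and Stay's payoffs gives −4q + 6 = 13q − 5 ⇒ q = 11/17.

11/17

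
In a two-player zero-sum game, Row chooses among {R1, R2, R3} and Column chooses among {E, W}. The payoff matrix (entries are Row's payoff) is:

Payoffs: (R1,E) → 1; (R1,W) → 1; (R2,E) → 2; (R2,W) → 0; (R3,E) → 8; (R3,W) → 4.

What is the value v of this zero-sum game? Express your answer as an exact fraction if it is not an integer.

4

Row minima: R1 → 1, R2 → 0, R3 → 4; maximin = 4.
Column maxima: E → 8, W → 4; minimax = 4.
Since maximin = minimax = 4, there is a saddle point and the value is 4.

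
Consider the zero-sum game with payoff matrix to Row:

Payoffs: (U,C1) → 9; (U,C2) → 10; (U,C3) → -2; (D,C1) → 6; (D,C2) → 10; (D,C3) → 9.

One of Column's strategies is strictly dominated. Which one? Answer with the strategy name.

C1 holds Row's payoff strictly below C2 in every row: 9 < 10, 6 < 10.
So C2 is strictly dominated for Column.

C2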